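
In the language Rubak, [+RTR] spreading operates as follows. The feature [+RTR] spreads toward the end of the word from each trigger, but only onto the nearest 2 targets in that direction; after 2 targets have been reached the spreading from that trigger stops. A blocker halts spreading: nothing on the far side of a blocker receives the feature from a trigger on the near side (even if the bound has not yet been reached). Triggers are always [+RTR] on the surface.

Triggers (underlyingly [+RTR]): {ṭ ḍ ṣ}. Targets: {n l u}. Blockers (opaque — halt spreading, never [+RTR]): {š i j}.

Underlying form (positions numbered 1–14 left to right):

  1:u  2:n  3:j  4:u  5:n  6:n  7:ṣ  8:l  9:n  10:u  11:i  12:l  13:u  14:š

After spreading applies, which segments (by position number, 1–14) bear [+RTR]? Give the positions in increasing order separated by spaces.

7 8 9

From /ṣ/ at 7 rightward: 8 /l/ → [+RTR]; 9 /n/ → [+RTR]; bound reached.
Targets with no active source: positions 1 2 4 5 6 10 12 13 stay [-emphatic].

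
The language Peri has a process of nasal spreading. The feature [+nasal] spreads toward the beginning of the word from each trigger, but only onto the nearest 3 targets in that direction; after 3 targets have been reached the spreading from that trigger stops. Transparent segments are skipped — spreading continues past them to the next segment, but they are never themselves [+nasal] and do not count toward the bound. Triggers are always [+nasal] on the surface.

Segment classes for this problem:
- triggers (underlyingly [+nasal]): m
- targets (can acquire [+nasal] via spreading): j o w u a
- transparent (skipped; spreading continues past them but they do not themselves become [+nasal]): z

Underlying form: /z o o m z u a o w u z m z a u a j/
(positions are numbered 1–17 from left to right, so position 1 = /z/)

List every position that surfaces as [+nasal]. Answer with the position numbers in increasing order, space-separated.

2 3 4 8 9 10 12

From /m/ at 4 leftward: 3 /o/ → [+nasal]; 2 /o/ → [+nasal]; 1 /z/ transparent; word edge.
From /m/ at 12 leftward: 11 /z/ transparent; 10 /u/ → [+nasal]; 9 /w/ → [+nasal]; 8 /o/ → [+nasal]; bound reached.
Targets with no active source: positions 6 7 14 15 16 17 stay [-nasal].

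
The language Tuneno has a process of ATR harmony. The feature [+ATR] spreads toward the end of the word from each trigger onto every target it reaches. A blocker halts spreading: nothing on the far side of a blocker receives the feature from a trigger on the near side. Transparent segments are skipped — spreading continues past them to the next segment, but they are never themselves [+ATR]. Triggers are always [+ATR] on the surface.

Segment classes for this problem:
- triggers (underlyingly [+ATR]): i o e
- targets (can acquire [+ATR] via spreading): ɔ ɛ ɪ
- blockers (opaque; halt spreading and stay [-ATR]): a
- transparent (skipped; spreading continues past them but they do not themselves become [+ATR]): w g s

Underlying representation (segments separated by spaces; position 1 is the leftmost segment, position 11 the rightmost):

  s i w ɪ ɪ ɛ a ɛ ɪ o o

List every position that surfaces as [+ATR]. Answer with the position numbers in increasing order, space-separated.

From /i/ at 2 rightward: 3 /w/ transparent; 4 /ɪ/ → [+ATR]; 5 /ɪ/ → [+ATR]; 6 /ɛ/ → [+ATR]; 7 /a/ blocks.
From /o/ at 10 rightward: 11 /o/ is itself a trigger — this domain ends here.
From /o/ at 11 rightward: word edge.
Targets with no active source: positions 8 9 stay [-ATR].

2 4 5 6 10 11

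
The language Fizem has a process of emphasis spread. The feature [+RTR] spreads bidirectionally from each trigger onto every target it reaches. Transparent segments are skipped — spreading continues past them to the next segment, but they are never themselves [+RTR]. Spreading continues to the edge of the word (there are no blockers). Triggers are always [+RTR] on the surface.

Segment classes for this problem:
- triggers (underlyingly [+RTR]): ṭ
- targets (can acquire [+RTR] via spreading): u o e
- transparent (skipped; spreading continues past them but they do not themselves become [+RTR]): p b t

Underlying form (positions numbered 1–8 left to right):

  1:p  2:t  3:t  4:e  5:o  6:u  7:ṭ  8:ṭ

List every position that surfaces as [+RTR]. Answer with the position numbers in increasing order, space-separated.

4 5 6 7 8

From /ṭ/ at 7 rightward: 8 /ṭ/ is itself a trigger — this domain ends here.
From /ṭ/ at 7 leftward: 6 /u/ → [+RTR]; 5 /o/ → [+RTR]; 4 /e/ → [+RTR]; 3 /t/ transparent; 2 /t/ transparent; 1 /p/ transparent; word edge.
From /ṭ/ at 8 rightward: word edge.
From /ṭ/ at 8 leftward: 7 /ṭ/ is itself a trigger — this domain ends here.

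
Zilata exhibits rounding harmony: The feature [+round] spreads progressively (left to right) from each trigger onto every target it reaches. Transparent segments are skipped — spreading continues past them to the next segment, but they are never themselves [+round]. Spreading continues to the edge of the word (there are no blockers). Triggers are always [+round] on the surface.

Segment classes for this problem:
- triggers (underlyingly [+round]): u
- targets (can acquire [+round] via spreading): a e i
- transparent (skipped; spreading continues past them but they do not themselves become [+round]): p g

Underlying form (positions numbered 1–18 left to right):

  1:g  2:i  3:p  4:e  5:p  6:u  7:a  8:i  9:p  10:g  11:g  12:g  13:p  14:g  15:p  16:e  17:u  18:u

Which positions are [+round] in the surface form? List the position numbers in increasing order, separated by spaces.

From /u/ at 6 rightward: 7 /a/ → [+round]; 8 /i/ → [+round]; 9 /p/ transparent; 10 /g/ transparent; 11 /g/ transparent; 12 /g/ transparent; 13 /p/ transparent; 14 /g/ transparent; 15 /p/ transparent; 16 /e/ → [+round]; 17 /u/ is itself a trigger — this domain ends here.
From /u/ at 17 rightward: 18 /u/ is itself a trigger — this domain ends here.
From /u/ at 18 rightward: word edge.
Targets with no active source: positions 2 4 stay [-round].

6 7 8 16 17 18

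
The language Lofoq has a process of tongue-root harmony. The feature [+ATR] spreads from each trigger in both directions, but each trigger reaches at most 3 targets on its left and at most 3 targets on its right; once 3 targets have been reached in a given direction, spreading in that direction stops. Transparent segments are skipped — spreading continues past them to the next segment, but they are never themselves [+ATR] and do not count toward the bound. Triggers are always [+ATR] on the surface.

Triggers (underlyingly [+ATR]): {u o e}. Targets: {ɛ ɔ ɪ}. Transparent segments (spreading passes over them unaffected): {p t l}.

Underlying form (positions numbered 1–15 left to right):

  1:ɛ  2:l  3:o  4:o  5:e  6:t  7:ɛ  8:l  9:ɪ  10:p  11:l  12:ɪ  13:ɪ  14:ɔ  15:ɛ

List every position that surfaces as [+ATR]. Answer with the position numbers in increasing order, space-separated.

From /o/ at 3 rightward: 4 /o/ is itself a trigger — this domain ends here.
From /o/ at 3 leftward: 2 /l/ transparent; 1 /ɛ/ → [+ATR]; word edge.
From /o/ at 4 rightward: 5 /e/ is itself a trigger — this domain ends here.
From /o/ at 4 leftward: 3 /o/ is itself a trigger — this domain ends here.
From /e/ at 5 rightward: 6 /t/ transparent; 7 /ɛ/ → [+ATR]; 8 /l/ transparent; 9 /ɪ/ → [+ATR]; 10 /p/ transparent; 11 /l/ transparent; 12 /ɪ/ → [+ATR]; bound reached.
From /e/ at 5 leftward: 4 /o/ is itself a trigger — this domain ends here.
Targets with no active source: positions 13 14 15 stay [-ATR].

1 3 4 5 7 9 12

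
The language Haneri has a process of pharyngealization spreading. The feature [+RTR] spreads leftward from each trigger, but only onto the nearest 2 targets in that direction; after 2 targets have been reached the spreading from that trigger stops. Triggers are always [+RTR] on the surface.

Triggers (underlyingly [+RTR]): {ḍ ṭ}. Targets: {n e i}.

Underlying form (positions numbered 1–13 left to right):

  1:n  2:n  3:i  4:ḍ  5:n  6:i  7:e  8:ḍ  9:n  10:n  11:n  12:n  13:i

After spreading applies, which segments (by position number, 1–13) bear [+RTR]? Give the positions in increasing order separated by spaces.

From /ḍ/ at 4 leftward: 3 /i/ → [+RTR]; 2 /n/ → [+RTR]; bound reached.
From /ḍ/ at 8 leftward: 7 /e/ → [+RTR]; 6 /i/ → [+RTR]; bound reached.
Targets with no active source: positions 1 5 9 10 11 12 13 stay [-emphatic].

2 3 4 6 7 8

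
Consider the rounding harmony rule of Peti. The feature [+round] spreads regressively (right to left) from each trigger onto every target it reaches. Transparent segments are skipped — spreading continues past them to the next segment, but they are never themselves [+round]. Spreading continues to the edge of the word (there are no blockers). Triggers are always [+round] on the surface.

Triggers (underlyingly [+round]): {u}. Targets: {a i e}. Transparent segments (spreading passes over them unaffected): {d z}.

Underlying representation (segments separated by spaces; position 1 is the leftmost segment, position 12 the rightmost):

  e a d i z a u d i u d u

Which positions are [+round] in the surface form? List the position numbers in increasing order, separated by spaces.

1 2 4 6 7 9 10 12

From /u/ at 7 leftward: 6 /a/ → [+round]; 5 /z/ transparent; 4 /i/ → [+round]; 3 /d/ transparent; 2 /a/ → [+round]; 1 /e/ → [+round]; word edge.
From /u/ at 10 leftward: 9 /i/ → [+round]; 8 /d/ transparent; 7 /u/ is itself a trigger — this domain ends here.
From /u/ at 12 leftward: 11 /d/ transparent; 10 /u/ is itself a trigger — this domain ends here.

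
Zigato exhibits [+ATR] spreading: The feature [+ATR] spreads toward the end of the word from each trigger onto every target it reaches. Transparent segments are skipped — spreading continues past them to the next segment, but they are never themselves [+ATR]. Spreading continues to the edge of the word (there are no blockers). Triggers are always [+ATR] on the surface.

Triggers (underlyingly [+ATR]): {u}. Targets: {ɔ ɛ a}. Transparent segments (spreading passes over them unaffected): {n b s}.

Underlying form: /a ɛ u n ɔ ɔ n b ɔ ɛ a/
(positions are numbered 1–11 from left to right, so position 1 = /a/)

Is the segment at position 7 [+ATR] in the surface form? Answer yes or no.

From /u/ at 3 rightward: 4 /n/ transparent; 5 /ɔ/ → [+ATR]; 6 /ɔ/ → [+ATR]; 7 /n/ transparent; 8 /b/ transparent; 9 /ɔ/ → [+ATR]; 10 /ɛ/ → [+ATR]; 11 /a/ → [+ATR]; word edge.
Targets with no active source: positions 1 2 stay [-ATR].
[+ATR] positions on the surface: 3 5 6 9 10 11.

no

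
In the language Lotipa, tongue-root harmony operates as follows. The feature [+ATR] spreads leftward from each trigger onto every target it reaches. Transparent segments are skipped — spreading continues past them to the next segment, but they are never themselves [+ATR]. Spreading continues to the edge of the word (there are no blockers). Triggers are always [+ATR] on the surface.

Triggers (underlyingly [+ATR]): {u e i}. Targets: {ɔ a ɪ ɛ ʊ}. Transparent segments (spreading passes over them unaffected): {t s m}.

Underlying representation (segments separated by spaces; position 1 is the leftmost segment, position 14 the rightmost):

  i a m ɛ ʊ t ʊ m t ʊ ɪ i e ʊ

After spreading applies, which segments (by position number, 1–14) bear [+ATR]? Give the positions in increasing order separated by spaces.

1 2 4 5 7 10 11 12 13

From /i/ at 1 leftward: word edge.
From /i/ at 12 leftward: 11 /ɪ/ → [+ATR]; 10 /ʊ/ → [+ATR]; 9 /t/ transparent; 8 /m/ transparent; 7 /ʊ/ → [+ATR]; 6 /t/ transparent; 5 /ʊ/ → [+ATR]; 4 /ɛ/ → [+ATR]; 3 /m/ transparent; 2 /a/ → [+ATR]; 1 /i/ is itself a trigger — this domain ends here.
From /e/ at 13 leftward: 12 /i/ is itself a trigger — this domain ends here.
Target with no active source: position 14 stays [-ATR].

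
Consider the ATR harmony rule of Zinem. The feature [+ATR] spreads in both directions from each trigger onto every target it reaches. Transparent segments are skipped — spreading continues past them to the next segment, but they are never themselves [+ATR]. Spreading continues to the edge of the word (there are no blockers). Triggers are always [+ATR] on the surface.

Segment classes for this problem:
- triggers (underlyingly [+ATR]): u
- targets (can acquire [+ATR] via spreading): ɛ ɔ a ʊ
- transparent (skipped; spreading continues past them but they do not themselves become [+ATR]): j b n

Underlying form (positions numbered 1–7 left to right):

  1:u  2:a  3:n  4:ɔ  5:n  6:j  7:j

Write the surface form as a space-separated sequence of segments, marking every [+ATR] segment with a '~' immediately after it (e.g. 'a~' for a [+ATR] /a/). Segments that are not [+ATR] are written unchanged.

u~ a~ n ɔ~ n j j

From /u/ at 1 rightward: 2 /a/ → [+ATR]; 3 /n/ transparent; 4 /ɔ/ → [+ATR]; 5 /n/ transparent; 6 /j/ transparent; 7 /j/ transparent; word edge.
From /u/ at 1 leftward: word edge.
[+ATR] positions on the surface: 1 2 4.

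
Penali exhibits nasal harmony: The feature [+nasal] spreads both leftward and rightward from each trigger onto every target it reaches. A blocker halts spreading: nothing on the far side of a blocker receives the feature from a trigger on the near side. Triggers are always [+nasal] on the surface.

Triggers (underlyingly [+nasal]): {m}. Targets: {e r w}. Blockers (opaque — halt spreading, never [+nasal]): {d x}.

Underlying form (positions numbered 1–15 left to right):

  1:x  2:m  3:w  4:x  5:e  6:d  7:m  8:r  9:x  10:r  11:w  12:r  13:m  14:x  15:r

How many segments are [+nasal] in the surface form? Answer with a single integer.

From /m/ at 2 rightward: 3 /w/ → [+nasal]; 4 /x/ blocks.
From /m/ at 2 leftward: 1 /x/ blocks.
From /m/ at 7 rightward: 8 /r/ → [+nasal]; 9 /x/ blocks.
From /m/ at 7 leftward: 6 /d/ blocks.
From /m/ at 13 rightward: 14 /x/ blocks.
From /m/ at 13 leftward: 12 /r/ → [+nasal]; 11 /w/ → [+nasal]; 10 /r/ → [+nasal]; 9 /x/ blocks.
Targets with no active source: positions 5 15 stay [-nasal].
[+nasal] positions on the surface: 2 3 7 8 10 11 12 13.

8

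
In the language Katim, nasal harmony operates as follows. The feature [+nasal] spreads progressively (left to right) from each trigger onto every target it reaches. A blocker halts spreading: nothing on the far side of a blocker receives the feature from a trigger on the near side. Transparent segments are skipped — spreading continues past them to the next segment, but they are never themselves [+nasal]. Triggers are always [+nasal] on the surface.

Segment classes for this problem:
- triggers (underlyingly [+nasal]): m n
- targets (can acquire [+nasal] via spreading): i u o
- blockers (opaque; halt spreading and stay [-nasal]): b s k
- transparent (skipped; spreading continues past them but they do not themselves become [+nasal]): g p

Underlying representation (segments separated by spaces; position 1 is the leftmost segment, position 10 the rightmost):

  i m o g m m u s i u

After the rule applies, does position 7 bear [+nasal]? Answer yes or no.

yes

From /m/ at 2 rightward: 3 /o/ → [+nasal]; 4 /g/ transparent; 5 /m/ is itself a trigger — this domain ends here.
From /m/ at 5 rightward: 6 /m/ is itself a trigger — this domain ends here.
From /m/ at 6 rightward: 7 /u/ → [+nasal]; 8 /s/ blocks.
Targets with no active source: positions 1 9 10 stay [-nasal].
[+nasal] positions on the surface: 2 3 5 6 7.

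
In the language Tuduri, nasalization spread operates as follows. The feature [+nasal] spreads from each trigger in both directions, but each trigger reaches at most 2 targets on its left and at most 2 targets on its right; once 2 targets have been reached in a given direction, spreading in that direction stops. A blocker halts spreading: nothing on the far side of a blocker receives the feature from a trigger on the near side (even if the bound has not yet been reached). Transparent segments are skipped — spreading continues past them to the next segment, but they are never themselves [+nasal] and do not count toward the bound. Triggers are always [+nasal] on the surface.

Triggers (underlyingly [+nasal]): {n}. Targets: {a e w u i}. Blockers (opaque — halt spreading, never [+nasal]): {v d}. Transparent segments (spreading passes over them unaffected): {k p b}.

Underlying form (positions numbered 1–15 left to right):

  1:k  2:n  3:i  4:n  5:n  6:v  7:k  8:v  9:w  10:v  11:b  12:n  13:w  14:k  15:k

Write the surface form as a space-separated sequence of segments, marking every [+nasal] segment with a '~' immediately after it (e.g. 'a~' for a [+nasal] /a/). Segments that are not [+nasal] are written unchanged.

k n~ i~ n~ n~ v k v w v b n~ w~ k k

From /n/ at 2 rightward: 3 /i/ → [+nasal]; 4 /n/ is itself a trigger — this domain ends here.
From /n/ at 2 leftward: 1 /k/ transparent; word edge.
From /n/ at 4 rightward: 5 /n/ is itself a trigger — this domain ends here.
From /n/ at 4 leftward: 3 /i/ → [+nasal]; 2 /n/ is itself a trigger — this domain ends here.
From /n/ at 5 rightward: 6 /v/ blocks.
From /n/ at 5 leftward: 4 /n/ is itself a trigger — this domain ends here.
From /n/ at 12 rightward: 13 /w/ → [+nasal]; 14 /k/ transparent; 15 /k/ transparent; word edge.
From /n/ at 12 leftward: 11 /b/ transparent; 10 /v/ blocks.
Target with no active source: position 9 stays [-nasal].
[+nasal] positions on the surface: 2 3 4 5 12 13.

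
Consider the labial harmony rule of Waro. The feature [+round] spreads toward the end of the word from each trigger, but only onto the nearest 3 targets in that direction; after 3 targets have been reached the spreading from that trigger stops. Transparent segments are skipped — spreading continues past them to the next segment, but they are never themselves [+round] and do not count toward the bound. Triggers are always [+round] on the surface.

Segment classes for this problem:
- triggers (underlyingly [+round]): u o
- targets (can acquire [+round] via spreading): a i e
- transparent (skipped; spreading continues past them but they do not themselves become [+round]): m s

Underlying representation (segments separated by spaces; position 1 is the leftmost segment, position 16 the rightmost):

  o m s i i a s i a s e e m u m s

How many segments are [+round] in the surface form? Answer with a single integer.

From /o/ at 1 rightward: 2 /m/ transparent; 3 /s/ transparent; 4 /i/ → [+round]; 5 /i/ → [+round]; 6 /a/ → [+round]; bound reached.
From /u/ at 14 rightward: 15 /m/ transparent; 16 /s/ transparent; word edge.
Targets with no active source: positions 8 9 11 12 stay [-round].
[+round] positions on the surface: 1 4 5 6 14.

5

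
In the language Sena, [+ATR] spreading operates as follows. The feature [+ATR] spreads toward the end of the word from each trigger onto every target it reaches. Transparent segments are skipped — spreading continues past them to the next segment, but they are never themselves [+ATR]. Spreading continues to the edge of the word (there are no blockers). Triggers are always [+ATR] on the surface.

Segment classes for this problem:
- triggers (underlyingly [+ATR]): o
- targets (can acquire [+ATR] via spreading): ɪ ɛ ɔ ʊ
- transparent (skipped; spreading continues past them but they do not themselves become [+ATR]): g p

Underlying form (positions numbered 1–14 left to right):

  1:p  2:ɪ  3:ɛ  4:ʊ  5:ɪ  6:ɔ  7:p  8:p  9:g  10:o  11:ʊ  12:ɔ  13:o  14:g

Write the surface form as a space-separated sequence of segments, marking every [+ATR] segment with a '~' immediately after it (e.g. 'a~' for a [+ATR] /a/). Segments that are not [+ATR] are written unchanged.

From /o/ at 10 rightward: 11 /ʊ/ → [+ATR]; 12 /ɔ/ → [+ATR]; 13 /o/ is itself a trigger — this domain ends here.
From /o/ at 13 rightward: 14 /g/ transparent; word edge.
Targets with no active source: positions 2 3 4 5 6 stay [-ATR].
[+ATR] positions on the surface: 10 11 12 13.

p ɪ ɛ ʊ ɪ ɔ p p g o~ ʊ~ ɔ~ o~ g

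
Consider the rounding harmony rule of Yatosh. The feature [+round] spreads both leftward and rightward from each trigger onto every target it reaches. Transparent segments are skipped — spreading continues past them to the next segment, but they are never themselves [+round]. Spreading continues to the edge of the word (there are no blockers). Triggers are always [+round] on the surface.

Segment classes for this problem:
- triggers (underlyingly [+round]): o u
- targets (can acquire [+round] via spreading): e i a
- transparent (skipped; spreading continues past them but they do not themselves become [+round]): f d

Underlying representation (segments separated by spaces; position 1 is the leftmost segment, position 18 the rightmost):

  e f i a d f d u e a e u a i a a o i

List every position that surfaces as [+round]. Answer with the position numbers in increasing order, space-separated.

From /u/ at 8 rightward: 9 /e/ → [+round]; 10 /a/ → [+round]; 11 /e/ → [+round]; 12 /u/ is itself a trigger — this domain ends here.
From /u/ at 8 leftward: 7 /d/ transparent; 6 /f/ transparent; 5 /d/ transparent; 4 /a/ → [+round]; 3 /i/ → [+round]; 2 /f/ transparent; 1 /e/ → [+round]; word edge.
From /u/ at 12 rightward: 13 /a/ → [+round]; 14 /i/ → [+round]; 15 /a/ → [+round]; 16 /a/ → [+round]; 17 /o/ is itself a trigger — this domain ends here.
From /u/ at 12 leftward: 11 /e/ → [+round]; 10 /a/ → [+round]; 9 /e/ → [+round]; 8 /u/ is itself a trigger — this domain ends here.
From /o/ at 17 rightward: 18 /i/ → [+round]; word edge.
From /o/ at 17 leftward: 16 /a/ → [+round]; 15 /a/ → [+round]; 14 /i/ → [+round]; 13 /a/ → [+round]; 12 /u/ is itself a trigger — this domain ends here.

1 3 4 8 9 10 11 12 13 14 15 16 17 18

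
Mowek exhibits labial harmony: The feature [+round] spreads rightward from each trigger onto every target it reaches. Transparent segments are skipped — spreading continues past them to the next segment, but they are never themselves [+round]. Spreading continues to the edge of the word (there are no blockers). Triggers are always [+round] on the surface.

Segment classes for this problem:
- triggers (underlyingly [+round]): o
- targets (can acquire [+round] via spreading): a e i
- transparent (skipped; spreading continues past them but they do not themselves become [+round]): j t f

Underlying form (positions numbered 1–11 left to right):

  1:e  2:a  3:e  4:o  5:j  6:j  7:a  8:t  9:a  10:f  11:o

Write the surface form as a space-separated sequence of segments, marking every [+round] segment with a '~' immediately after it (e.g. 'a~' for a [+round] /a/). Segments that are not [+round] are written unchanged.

From /o/ at 4 rightward: 5 /j/ transparent; 6 /j/ transparent; 7 /a/ → [+round]; 8 /t/ transparent; 9 /a/ → [+round]; 10 /f/ transparent; 11 /o/ is itself a trigger — this domain ends here.
From /o/ at 11 rightward: word edge.
Targets with no active source: positions 1 2 3 stay [-round].
[+round] positions on the surface: 4 7 9 11.

e a e o~ j j a~ t a~ f o~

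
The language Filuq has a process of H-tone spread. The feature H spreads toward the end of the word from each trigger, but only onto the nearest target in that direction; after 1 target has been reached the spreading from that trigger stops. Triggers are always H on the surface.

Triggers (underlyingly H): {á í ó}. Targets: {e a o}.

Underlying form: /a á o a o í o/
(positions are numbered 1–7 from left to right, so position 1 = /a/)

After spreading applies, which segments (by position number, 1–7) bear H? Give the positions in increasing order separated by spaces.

2 3 6 7

From /á/ at 2 rightward: 3 /o/ → H; bound reached.
From /í/ at 6 rightward: 7 /o/ → H; bound reached.
Targets with no active source: positions 1 4 5 stay [-high tone].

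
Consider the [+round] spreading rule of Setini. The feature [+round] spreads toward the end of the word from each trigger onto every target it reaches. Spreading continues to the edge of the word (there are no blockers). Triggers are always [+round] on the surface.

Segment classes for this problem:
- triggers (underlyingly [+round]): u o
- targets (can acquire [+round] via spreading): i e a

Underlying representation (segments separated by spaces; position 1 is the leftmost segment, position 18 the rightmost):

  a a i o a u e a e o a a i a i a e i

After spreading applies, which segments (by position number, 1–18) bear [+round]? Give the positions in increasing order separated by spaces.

From /o/ at 4 rightward: 5 /a/ → [+round]; 6 /u/ is itself a trigger — this domain ends here.
From /u/ at 6 rightward: 7 /e/ → [+round]; 8 /a/ → [+round]; 9 /e/ → [+round]; 10 /o/ is itself a trigger — this domain ends here.
From /o/ at 10 rightward: 11 /a/ → [+round]; 12 /a/ → [+round]; 13 /i/ → [+round]; 14 /a/ → [+round]; 15 /i/ → [+round]; 16 /a/ → [+round]; 17 /e/ → [+round]; 18 /i/ → [+round]; word edge.
Targets with no active source: positions 1 2 3 stay [-round].

4 5 6 7 8 9 10 11 12 13 14 15 16 17 18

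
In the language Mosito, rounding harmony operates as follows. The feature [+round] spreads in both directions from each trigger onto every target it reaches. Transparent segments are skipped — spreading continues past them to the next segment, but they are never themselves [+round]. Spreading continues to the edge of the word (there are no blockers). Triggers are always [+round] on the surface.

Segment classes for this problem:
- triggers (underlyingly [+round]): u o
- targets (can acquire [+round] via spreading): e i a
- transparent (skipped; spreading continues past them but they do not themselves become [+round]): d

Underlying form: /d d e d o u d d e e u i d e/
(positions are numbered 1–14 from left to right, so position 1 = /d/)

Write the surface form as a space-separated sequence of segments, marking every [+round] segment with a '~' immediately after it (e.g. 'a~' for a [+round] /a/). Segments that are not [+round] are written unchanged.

d d e~ d o~ u~ d d e~ e~ u~ i~ d e~

From /o/ at 5 rightward: 6 /u/ is itself a trigger — this domain ends here.
From /o/ at 5 leftward: 4 /d/ transparent; 3 /e/ → [+round]; 2 /d/ transparent; 1 /d/ transparent; word edge.
From /u/ at 6 rightward: 7 /d/ transparent; 8 /d/ transparent; 9 /e/ → [+round]; 10 /e/ → [+round]; 11 /u/ is itself a trigger — this domain ends here.
From /u/ at 6 leftward: 5 /o/ is itself a trigger — this domain ends here.
From /u/ at 11 rightward: 12 /i/ → [+round]; 13 /d/ transparent; 14 /e/ → [+round]; word edge.
From /u/ at 11 leftward: 10 /e/ → [+round]; 9 /e/ → [+round]; 8 /d/ transparent; 7 /d/ transparent; 6 /u/ is itself a trigger — this domain ends here.
[+round] positions on the surface: 3 5 6 9 10 11 12 14.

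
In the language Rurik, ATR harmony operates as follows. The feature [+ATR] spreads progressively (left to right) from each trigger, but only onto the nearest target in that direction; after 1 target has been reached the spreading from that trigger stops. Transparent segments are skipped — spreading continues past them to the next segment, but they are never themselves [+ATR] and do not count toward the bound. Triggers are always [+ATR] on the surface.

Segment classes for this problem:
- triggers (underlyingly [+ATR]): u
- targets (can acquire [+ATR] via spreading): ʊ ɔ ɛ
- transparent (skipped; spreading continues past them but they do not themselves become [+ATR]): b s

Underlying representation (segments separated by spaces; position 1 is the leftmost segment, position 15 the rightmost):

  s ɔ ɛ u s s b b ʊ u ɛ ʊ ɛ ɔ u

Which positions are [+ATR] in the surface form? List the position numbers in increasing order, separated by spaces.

From /u/ at 4 rightward: 5 /s/ transparent; 6 /s/ transparent; 7 /b/ transparent; 8 /b/ transparent; 9 /ʊ/ → [+ATR]; bound reached.
From /u/ at 10 rightward: 11 /ɛ/ → [+ATR]; bound reached.
From /u/ at 15 rightward: word edge.
Targets with no active source: positions 2 3 12 13 14 stay [-ATR].

4 9 10 11 15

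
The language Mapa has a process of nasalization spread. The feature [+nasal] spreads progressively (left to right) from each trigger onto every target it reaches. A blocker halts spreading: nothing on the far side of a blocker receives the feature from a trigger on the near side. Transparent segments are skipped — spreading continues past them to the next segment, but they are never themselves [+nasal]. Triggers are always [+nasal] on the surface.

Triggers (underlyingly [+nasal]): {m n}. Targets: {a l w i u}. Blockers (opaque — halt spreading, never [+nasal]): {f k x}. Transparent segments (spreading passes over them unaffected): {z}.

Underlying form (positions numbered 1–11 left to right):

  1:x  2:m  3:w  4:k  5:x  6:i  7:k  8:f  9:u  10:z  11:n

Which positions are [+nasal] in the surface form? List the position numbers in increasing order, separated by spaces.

2 3 11

From /m/ at 2 rightward: 3 /w/ → [+nasal]; 4 /k/ blocks.
From /n/ at 11 rightward: word edge.
Targets with no active source: positions 6 9 stay [-nasal].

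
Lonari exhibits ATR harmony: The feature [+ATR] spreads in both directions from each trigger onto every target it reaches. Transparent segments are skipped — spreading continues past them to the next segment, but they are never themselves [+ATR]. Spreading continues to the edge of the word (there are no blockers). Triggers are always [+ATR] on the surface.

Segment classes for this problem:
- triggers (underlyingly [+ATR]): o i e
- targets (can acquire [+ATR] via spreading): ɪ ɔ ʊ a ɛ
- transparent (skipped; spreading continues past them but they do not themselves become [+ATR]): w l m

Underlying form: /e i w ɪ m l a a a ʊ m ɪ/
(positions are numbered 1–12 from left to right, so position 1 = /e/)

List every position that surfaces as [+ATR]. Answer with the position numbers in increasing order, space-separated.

1 2 4 7 8 9 10 12

From /e/ at 1 rightward: 2 /i/ is itself a trigger — this domain ends here.
From /e/ at 1 leftward: word edge.
From /i/ at 2 rightward: 3 /w/ transparent; 4 /ɪ/ → [+ATR]; 5 /m/ transparent; 6 /l/ transparent; 7 /a/ → [+ATR]; 8 /a/ → [+ATR]; 9 /a/ → [+ATR]; 10 /ʊ/ → [+ATR]; 11 /m/ transparent; 12 /ɪ/ → [+ATR]; word edge.
From /i/ at 2 leftward: 1 /e/ is itself a trigger — this domain ends here.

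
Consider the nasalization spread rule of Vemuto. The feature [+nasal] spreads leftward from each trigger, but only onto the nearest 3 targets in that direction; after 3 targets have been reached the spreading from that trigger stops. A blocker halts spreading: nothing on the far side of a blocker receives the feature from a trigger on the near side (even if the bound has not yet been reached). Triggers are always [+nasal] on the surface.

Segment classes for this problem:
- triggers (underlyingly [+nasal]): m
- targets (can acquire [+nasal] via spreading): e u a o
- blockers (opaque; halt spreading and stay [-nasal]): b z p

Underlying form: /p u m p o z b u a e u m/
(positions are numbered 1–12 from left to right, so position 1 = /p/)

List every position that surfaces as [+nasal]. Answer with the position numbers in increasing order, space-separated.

2 3 9 10 11 12

From /m/ at 3 leftward: 2 /u/ → [+nasal]; 1 /p/ blocks.
From /m/ at 12 leftward: 11 /u/ → [+nasal]; 10 /e/ → [+nasal]; 9 /a/ → [+nasal]; bound reached.
Targets with no active source: positions 5 8 stay [-nasal].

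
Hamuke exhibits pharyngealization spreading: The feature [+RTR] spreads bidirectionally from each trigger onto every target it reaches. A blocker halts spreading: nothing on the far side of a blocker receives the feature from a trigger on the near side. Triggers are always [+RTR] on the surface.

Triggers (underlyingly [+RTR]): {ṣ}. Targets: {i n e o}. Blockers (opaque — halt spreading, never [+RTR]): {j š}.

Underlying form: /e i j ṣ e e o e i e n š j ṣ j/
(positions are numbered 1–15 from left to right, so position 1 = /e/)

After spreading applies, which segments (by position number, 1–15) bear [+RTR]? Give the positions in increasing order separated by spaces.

4 5 6 7 8 9 10 11 14

From /ṣ/ at 4 rightward: 5 /e/ → [+RTR]; 6 /e/ → [+RTR]; 7 /o/ → [+RTR]; 8 /e/ → [+RTR]; 9 /i/ → [+RTR]; 10 /e/ → [+RTR]; 11 /n/ → [+RTR]; 12 /š/ blocks.
From /ṣ/ at 4 leftward: 3 /j/ blocks.
From /ṣ/ at 14 rightward: 15 /j/ blocks.
From /ṣ/ at 14 leftward: 13 /j/ blocks.
Targets with no active source: positions 1 2 stay [-emphatic].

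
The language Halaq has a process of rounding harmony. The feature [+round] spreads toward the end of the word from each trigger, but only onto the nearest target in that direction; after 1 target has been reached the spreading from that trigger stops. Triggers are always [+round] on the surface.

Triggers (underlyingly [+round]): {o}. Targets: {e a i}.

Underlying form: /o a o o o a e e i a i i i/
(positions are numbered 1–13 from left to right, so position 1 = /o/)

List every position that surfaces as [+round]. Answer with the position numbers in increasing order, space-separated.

1 2 3 4 5 6

From /o/ at 1 rightward: 2 /a/ → [+round]; bound reached.
From /o/ at 3 rightward: 4 /o/ is itself a trigger — this domain ends here.
From /o/ at 4 rightward: 5 /o/ is itself a trigger — this domain ends here.
From /o/ at 5 rightward: 6 /a/ → [+round]; bound reached.
Targets with no active source: positions 7 8 9 10 11 12 13 stay [-round].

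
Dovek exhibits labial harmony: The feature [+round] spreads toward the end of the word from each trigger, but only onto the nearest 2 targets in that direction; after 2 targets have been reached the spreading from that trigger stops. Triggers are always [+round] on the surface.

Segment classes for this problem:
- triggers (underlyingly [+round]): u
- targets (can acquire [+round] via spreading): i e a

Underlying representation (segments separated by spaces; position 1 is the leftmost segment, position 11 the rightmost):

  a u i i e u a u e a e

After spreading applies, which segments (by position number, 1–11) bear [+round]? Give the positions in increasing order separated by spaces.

2 3 4 6 7 8 9 10

From /u/ at 2 rightward: 3 /i/ → [+round]; 4 /i/ → [+round]; bound reached.
From /u/ at 6 rightward: 7 /a/ → [+round]; 8 /u/ is itself a trigger — this domain ends here.
From /u/ at 8 rightward: 9 /e/ → [+round]; 10 /a/ → [+round]; bound reached.
Targets with no active source: positions 1 5 11 stay [-round].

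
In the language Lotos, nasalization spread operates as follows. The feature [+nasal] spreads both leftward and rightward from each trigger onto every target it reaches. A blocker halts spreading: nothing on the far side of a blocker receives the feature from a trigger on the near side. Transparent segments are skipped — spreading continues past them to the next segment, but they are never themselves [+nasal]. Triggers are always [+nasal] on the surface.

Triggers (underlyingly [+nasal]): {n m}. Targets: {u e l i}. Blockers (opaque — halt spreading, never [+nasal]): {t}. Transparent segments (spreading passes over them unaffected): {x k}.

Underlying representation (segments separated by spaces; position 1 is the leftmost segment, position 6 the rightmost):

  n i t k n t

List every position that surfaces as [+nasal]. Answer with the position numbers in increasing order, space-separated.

1 2 5

From /n/ at 1 rightward: 2 /i/ → [+nasal]; 3 /t/ blocks.
From /n/ at 1 leftward: word edge.
From /n/ at 5 rightward: 6 /t/ blocks.
From /n/ at 5 leftward: 4 /k/ transparent; 3 /t/ blocks.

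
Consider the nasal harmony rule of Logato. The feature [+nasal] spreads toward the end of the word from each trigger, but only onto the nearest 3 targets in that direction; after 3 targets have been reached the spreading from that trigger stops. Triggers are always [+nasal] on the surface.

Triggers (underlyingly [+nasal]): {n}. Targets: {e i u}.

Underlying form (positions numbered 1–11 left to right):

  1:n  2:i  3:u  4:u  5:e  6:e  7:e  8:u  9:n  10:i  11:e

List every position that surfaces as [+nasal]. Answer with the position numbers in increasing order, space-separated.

From /n/ at 1 rightward: 2 /i/ → [+nasal]; 3 /u/ → [+nasal]; 4 /u/ → [+nasal]; bound reached.
From /n/ at 9 rightward: 10 /i/ → [+nasal]; 11 /e/ → [+nasal]; word edge.
Targets with no active source: positions 5 6 7 8 stay [-nasal].

1 2 3 4 9 10 11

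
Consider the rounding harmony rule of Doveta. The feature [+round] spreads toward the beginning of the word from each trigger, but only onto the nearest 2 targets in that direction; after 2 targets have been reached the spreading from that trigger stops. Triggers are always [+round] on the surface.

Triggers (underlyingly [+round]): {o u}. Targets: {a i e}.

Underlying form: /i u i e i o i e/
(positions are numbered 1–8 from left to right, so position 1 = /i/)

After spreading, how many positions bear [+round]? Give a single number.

5

From /u/ at 2 leftward: 1 /i/ → [+round]; word edge.
From /o/ at 6 leftward: 5 /i/ → [+round]; 4 /e/ → [+round]; bound reached.
Targets with no active source: positions 3 7 8 stay [-round].
[+round] positions on the surface: 1 2 4 5 6.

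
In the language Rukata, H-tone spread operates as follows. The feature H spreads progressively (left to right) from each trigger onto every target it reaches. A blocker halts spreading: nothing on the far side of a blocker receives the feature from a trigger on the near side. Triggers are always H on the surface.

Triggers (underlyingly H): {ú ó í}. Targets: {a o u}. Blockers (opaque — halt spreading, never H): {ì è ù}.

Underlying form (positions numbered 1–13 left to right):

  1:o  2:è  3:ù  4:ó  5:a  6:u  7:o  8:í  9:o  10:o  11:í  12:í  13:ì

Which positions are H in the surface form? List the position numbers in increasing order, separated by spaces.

4 5 6 7 8 9 10 11 12

From /ó/ at 4 rightward: 5 /a/ → H; 6 /u/ → H; 7 /o/ → H; 8 /í/ is itself a trigger — this domain ends here.
From /í/ at 8 rightward: 9 /o/ → H; 10 /o/ → H; 11 /í/ is itself a trigger — this domain ends here.
From /í/ at 11 rightward: 12 /í/ is itself a trigger — this domain ends here.
From /í/ at 12 rightward: 13 /ì/ blocks.
Target with no active source: position 1 stays [-high tone].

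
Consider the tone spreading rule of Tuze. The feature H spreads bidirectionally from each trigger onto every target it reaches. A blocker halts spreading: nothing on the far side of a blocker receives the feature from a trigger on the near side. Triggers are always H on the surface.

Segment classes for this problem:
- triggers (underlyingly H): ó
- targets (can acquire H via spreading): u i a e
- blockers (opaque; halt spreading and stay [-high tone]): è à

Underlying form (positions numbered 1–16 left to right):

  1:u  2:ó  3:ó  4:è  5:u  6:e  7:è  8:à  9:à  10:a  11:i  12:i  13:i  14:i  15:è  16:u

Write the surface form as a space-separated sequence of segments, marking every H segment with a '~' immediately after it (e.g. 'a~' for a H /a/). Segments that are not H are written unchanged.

From /ó/ at 2 rightward: 3 /ó/ is itself a trigger — this domain ends here.
From /ó/ at 2 leftward: 1 /u/ → H; word edge.
From /ó/ at 3 rightward: 4 /è/ blocks.
From /ó/ at 3 leftward: 2 /ó/ is itself a trigger — this domain ends here.
Targets with no active source: positions 5 6 10 11 12 13 14 16 stay [-high tone].
H positions on the surface: 1 2 3.

u~ ó~ ó~ è u e è à à a i i i i è u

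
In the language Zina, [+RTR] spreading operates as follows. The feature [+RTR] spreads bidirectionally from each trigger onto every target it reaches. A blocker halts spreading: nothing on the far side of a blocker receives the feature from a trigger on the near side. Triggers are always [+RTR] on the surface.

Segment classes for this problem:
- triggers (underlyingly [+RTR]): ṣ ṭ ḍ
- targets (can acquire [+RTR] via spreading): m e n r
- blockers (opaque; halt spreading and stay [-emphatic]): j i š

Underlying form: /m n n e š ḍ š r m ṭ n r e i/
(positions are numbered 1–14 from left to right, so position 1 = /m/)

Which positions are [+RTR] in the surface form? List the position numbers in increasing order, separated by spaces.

From /ḍ/ at 6 rightward: 7 /š/ blocks.
From /ḍ/ at 6 leftward: 5 /š/ blocks.
From /ṭ/ at 10 rightward: 11 /n/ → [+RTR]; 12 /r/ → [+RTR]; 13 /e/ → [+RTR]; 14 /i/ blocks.
From /ṭ/ at 10 leftward: 9 /m/ → [+RTR]; 8 /r/ → [+RTR]; 7 /š/ blocks.
Targets with no active source: positions 1 2 3 4 stay [-emphatic].

6 8 9 10 11 12 13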